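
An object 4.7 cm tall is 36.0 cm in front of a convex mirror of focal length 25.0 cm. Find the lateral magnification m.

For a convex mirror, f = -25.0 cm.
1/d_i = 1/f − 1/d_o = 1/(-25.00) − 1/(36.0) = -0.06778, so d_i = -14.75 cm.
m = −d_i/d_o = −(-14.75)/(36.0) = +0.410.
The image is virtual, upright and reduced, behind the mirror.

m = +0.410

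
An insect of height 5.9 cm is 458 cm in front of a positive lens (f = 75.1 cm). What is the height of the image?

1/d_i = 1/f − 1/d_o = 1/(75.10) − 1/(458) = 0.01113, so d_i = 89.83 cm.
m = −d_i/d_o = -0.1961.
|h_i| = |m|·h_o = 0.1961 × 5.9 = 1.16 cm. The image is real, inverted and reduced, on the far side of the lens.

1.16 cm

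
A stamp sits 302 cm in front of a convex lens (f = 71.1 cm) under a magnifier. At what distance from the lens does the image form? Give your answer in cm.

Thin-lens equation: 1/s_i = 1/f − 1/s_o = 1/(71.10) − 1/(302) = 0.01406 − 0.003311 = 0.01075, so s_i = 93.0 cm.
The image is real, inverted and reduced, on the far side of the lens.

93.0 cm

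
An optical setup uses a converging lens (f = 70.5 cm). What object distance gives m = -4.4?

m = −d_i/d_o ⇒ d_i = −m·d_o.
1/f = 1/d_o + 1/d_i = 1/d_o − 1/(m·d_o) = (1 − 1/m)/d_o, so d_o = f(1 − 1/m) = (70.50)(1 − 1/(-4.4)) = 86.5 cm.

86.5 cm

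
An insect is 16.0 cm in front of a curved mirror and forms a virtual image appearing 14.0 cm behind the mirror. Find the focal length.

Virtual image ⇒ d_i = −14.0 cm.
1/f = 1/d_o + 1/d_i = 1/(16.0) + 1/(-14.0) = -0.008929, so f = -112 cm.
Since f is negative, the curved mirror is convex.

f = -112 cm (convex)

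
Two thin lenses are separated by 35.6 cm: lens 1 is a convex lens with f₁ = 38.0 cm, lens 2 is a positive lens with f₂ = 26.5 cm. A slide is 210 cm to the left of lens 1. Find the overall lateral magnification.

Lens 1: 1/d_i1 = 1/(38.0) − 1/(210) = 0.02155, so d_i1 = 46.40 cm; m₁ = −d_i1/d_o1 = -0.2210.
d_o2 = 35.6 − (46.40) = -10.80 cm (virtual object).
Lens 2: 1/d_i2 = 1/(26.5) − 1/(-10.80) = 0.1303, so d_i2 = 7.673 cm; m₂ = −d_i2/d_o2 = +0.7105.
m = m₁·m₂ = (-0.2210)(+0.7105) = -0.157.

m = -0.157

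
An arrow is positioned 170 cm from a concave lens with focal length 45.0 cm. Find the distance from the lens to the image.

For a concave lens, f = -45.0 cm.
Thin-lens equation: 1/d_i = 1/f − 1/d_o = 1/(-45.00) − 1/(170) = -0.02222 − 0.005882 = -0.02810, so d_i = -35.6 cm.
The image is virtual, upright and reduced, on the same side as the object.

35.6 cm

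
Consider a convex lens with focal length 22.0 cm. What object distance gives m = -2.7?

m = −d_i/d_o ⇒ d_i = −m·d_o.
1/f = 1/d_o + 1/d_i = 1/d_o − 1/(m·d_o) = (1 − 1/m)/d_o, so d_o = f(1 − 1/m) = (22.00)(1 − 1/(-2.7)) = 30.1 cm.

30.1 cm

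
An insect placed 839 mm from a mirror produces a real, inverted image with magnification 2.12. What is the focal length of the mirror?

f = 570 mm (concave)

m = −d_i/d_o ⇒ d_i = −m·d_o = −(-2.12)·(839) = 1779 mm.
1/f = 1/d_o + 1/d_i = 1/(839) + 1/(1779) = 0.001754, so f = 570 mm.
Since f is positive, the mirror is concave.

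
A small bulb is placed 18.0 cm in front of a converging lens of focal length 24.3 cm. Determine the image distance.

69.4 cm

Thin-lens equation: 1/d_i = 1/f − 1/d_o = 1/(24.30) − 1/(18.0) = 0.04115 − 0.05556 = -0.01440, so d_i = -69.4 cm.
The image is virtual, upright and enlarged, on the same side as the object.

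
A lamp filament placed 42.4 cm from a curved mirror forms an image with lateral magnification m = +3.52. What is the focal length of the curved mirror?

f = 59.2 cm (concave)

m = −d_i/d_o ⇒ d_i = −m·d_o = −(+3.52)·(42.4) = -149.2 cm.
1/f = 1/d_o + 1/d_i = 1/(42.4) + 1/(-149.2) = 0.01688, so f = 59.2 cm.
Since f is positive, the curved mirror is concave.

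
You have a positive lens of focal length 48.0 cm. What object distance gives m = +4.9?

38.2 cm

m = −d_i/d_o ⇒ d_i = −m·d_o.
1/f = 1/d_o + 1/d_i = 1/d_o − 1/(m·d_o) = (1 − 1/m)/d_o, so d_o = f(1 − 1/m) = (48.00)(1 − 1/(+4.9)) = 38.2 cm.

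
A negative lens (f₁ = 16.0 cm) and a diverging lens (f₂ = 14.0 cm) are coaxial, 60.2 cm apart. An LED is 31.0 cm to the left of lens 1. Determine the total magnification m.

f₁ = −16.0 cm (diverging).
Lens 1: 1/d_i1 = 1/(-16.0) − 1/(31.0) = -0.09476, so d_i1 = -10.55 cm; m₁ = −d_i1/d_o1 = +0.3403.
d_o2 = 60.2 − (-10.55) = 70.75 cm.
f₂ = −14.0 cm (diverging).
Lens 2: 1/d_i2 = 1/(-14.0) − 1/(70.75) = -0.08556, so d_i2 = -11.69 cm; m₂ = −d_i2/d_o2 = +0.1652.
m = m₁·m₂ = (+0.3403)(+0.1652) = +0.0562.

m = +0.0562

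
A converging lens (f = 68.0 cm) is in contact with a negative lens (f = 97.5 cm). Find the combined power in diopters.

P₁ = 1/f₁ = 1/(0.680 m) = +1.471 D; P₂ = 1/f₂ = 1/(-0.975 m) = -1.026 D.
For thin lenses in contact, P = P₁ + P₂ = (+1.471) + (-1.026) = +0.445 D.

P = +0.445 D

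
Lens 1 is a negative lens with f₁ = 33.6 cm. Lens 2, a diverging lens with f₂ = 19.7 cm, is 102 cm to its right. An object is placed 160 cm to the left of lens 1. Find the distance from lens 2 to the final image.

Lens 1 is diverging, so f₁ = −33.6 cm.
Lens 1: 1/d_i1 = 1/f₁ − 1/d_o1 = 1/(-33.6) − 1/(160) = -0.03601, so d_i1 = -27.77 cm.
The intermediate image is 27.77 cm to the left of lens 1 (virtual), which is 102 − (-27.77) = 129.8 cm to the left of lens 2, so d_o2 = +129.8 cm.
Lens 2 is diverging, so f₂ = −19.7 cm.
Lens 2: 1/d_i2 = 1/f₂ − 1/d_o2 = 1/(-19.7) − 1/(129.8) = -0.05847, so d_i2 = -17.1 cm.
The final image is virtual, 17.1 cm to the left of lens 2 (overall magnification ≈ 0.023).

17.1 cm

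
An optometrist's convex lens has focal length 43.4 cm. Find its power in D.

f = 43.4 cm = 0.434 m.
P = 1/f = 1/(0.434 m) = +2.30 D.

P = +2.30 D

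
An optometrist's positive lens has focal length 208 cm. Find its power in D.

f = 208 cm = 2.08 m.
P = 1/f = 1/(2.08 m) = +0.481 D.

P = +0.481 D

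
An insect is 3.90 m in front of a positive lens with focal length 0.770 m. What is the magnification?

1/d_i = 1/f − 1/d_o = 1/(0.7700) − 1/(3.90) = 1.042, so d_i = 0.9594 m.
m = −d_i/d_o = −(0.9594)/(3.90) = -0.246.
The image is real, inverted and reduced, on the far side of the lens.

m = -0.246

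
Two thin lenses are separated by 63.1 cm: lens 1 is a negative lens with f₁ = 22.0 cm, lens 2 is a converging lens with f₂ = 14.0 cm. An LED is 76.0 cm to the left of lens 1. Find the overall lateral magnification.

f₁ = −22.0 cm (diverging).
Lens 1: 1/d_i1 = 1/(-22.0) − 1/(76.0) = -0.05861, so d_i1 = -17.06 cm; m₁ = −d_i1/d_o1 = +0.2245.
d_o2 = 63.1 − (-17.06) = 80.16 cm.
Lens 2: 1/d_i2 = 1/(14.0) − 1/(80.16) = 0.05895, so d_i2 = 16.96 cm; m₂ = −d_i2/d_o2 = -0.2116.
m = m₁·m₂ = (+0.2245)(-0.2116) = -0.0475.

m = -0.0475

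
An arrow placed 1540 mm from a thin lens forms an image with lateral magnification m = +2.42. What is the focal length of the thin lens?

m = −d_i/d_o ⇒ d_i = −m·d_o = −(+2.42)·(1540) = -3727 mm.
1/f = 1/d_o + 1/d_i = 1/(1540) + 1/(-3727) = 0.0003810, so f = 2620 mm.
Since f is positive, the thin lens is converging.

f = 2620 mm (converging)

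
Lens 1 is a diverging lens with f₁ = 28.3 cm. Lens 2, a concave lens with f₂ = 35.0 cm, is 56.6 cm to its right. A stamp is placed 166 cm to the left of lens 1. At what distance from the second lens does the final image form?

24.4 cm

Lens 1 is diverging, so f₁ = −28.3 cm.
Lens 1: 1/d_i1 = 1/f₁ − 1/d_o1 = 1/(-28.3) − 1/(166) = -0.04136, so d_i1 = -24.18 cm.
The intermediate image is 24.18 cm to the left of lens 1 (virtual), which is 56.6 − (-24.18) = 80.78 cm to the left of lens 2, so d_o2 = +80.78 cm.
Lens 2 is diverging, so f₂ = −35.0 cm.
Lens 2: 1/d_i2 = 1/f₂ − 1/d_o2 = 1/(-35.0) − 1/(80.78) = -0.04095, so d_i2 = -24.4 cm.
The final image is virtual, 24.4 cm to the left of lens 2 (overall magnification ≈ 0.044).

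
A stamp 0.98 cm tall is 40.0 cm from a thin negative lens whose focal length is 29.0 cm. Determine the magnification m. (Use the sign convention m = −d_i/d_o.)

m = +0.420

For a negative lens, f = -29.0 cm.
1/d_i = 1/f − 1/d_o = 1/(-29.00) − 1/(40.0) = -0.05948, so d_i = -16.81 cm.
m = −d_i/d_o = −(-16.81)/(40.0) = +0.420.
The image is virtual, upright and reduced, on the same side as the object.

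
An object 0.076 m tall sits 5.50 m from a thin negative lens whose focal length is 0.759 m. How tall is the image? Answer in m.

0.00922 m

For a negative lens, f = -0.759 m.
1/d_i = 1/f − 1/d_o = 1/(-0.7590) − 1/(5.50) = -1.499, so d_i = -0.6670 m.
m = −d_i/d_o = +0.1213.
|h_i| = |m|·h_o = 0.1213 × 0.076 = 0.00922 m. The image is virtual, upright and reduced, on the same side as the object.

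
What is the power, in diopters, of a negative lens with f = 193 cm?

P = -0.518 D

For a negative lens, f = −193 cm.
f = -193 cm = -1.93 m.
P = 1/f = 1/(-1.93 m) = -0.518 D.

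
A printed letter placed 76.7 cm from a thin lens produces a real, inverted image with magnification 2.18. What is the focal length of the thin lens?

m = −d_i/d_o ⇒ d_i = −m·d_o = −(-2.18)·(76.7) = 167.2 cm.
1/f = 1/d_o + 1/d_i = 1/(76.7) + 1/(167.2) = 0.01902, so f = 52.6 cm.
Since f is positive, the thin lens is converging.

f = 52.6 cm (converging)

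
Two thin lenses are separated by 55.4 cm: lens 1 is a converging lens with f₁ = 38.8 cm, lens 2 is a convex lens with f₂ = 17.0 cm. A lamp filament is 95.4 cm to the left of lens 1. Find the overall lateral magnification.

Lens 1: 1/d_i1 = 1/(38.8) − 1/(95.4) = 0.01529, so d_i1 = 65.40 cm; m₁ = −d_i1/d_o1 = -0.6855.
d_o2 = 55.4 − (65.40) = -10.00 cm (virtual object).
Lens 2: 1/d_i2 = 1/(17.0) − 1/(-10.00) = 0.1588, so d_i2 = 6.296 cm; m₂ = −d_i2/d_o2 = +0.6296.
m = m₁·m₂ = (-0.6855)(+0.6296) = -0.432.

m = -0.432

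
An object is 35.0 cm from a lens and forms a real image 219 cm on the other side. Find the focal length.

Real image ⇒ d_i = +219 cm.
1/f = 1/d_o + 1/d_i = 1/(35.0) + 1/(219) = 0.03314, so f = 30.2 cm.
Since f is positive, the lens is converging.

f = 30.2 cm (converging)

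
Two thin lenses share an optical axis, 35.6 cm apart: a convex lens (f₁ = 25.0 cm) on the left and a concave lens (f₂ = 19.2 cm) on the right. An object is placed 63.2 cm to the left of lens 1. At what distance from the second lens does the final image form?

Lens 1: 1/d_i1 = 1/f₁ − 1/d_o1 = 1/(25.0) − 1/(63.2) = 0.02418, so d_i1 = 41.36 cm.
The intermediate image is 41.36 cm to the right of lens 1, which lies 5.760 cm to the right of lens 2 — a virtual object — so d_o2 = −5.760 cm.
Lens 2 is diverging, so f₂ = −19.2 cm.
Lens 2: 1/d_i2 = 1/f₂ − 1/d_o2 = 1/(-19.2) − 1/(-5.760) = 0.1215, so d_i2 = 8.23 cm.
The final image is real, 8.23 cm to the right of lens 2 (overall magnification ≈ -0.94).

8.23 cm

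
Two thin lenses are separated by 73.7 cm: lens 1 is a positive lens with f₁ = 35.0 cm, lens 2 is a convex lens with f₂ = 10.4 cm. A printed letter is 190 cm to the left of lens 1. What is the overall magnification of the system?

Lens 1: 1/d_i1 = 1/(35.0) − 1/(190) = 0.02331, so d_i1 = 42.90 cm; m₁ = −d_i1/d_o1 = -0.2258.
d_o2 = 73.7 − (42.90) = 30.80 cm.
Lens 2: 1/d_i2 = 1/(10.4) − 1/(30.80) = 0.06369, so d_i2 = 15.70 cm; m₂ = −d_i2/d_o2 = -0.5098.
m = m₁·m₂ = (-0.2258)(-0.5098) = +0.115.

m = +0.115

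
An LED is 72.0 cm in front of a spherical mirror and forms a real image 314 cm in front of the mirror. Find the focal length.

Real image ⇒ d_i = +314 cm.
1/f = 1/d_o + 1/d_i = 1/(72.0) + 1/(314) = 0.01707, so f = 58.6 cm.
Since f is positive, the spherical mirror is concave.

f = 58.6 cm (concave)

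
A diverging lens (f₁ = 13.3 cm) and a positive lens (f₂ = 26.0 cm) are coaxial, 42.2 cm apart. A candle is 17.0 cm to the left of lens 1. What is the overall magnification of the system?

f₁ = −13.3 cm (diverging).
Lens 1: 1/d_i1 = 1/(-13.3) − 1/(17.0) = -0.1340, so d_i1 = -7.462 cm; m₁ = −d_i1/d_o1 = +0.4389.
d_o2 = 42.2 − (-7.462) = 49.66 cm.
Lens 2: 1/d_i2 = 1/(26.0) − 1/(49.66) = 0.01832, so d_i2 = 54.57 cm; m₂ = −d_i2/d_o2 = -1.099.
m = m₁·m₂ = (+0.4389)(-1.099) = -0.482.

m = -0.482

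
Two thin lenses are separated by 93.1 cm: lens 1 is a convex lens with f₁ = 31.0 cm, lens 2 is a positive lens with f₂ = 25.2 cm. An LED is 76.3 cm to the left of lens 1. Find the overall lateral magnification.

m = +1.10

Lens 1: 1/d_i1 = 1/(31.0) − 1/(76.3) = 0.01915, so d_i1 = 52.21 cm; m₁ = −d_i1/d_o1 = -0.6843.
d_o2 = 93.1 − (52.21) = 40.89 cm.
Lens 2: 1/d_i2 = 1/(25.2) − 1/(40.89) = 0.01523, so d_i2 = 65.67 cm; m₂ = −d_i2/d_o2 = -1.606.
m = m₁·m₂ = (-0.6843)(-1.606) = +1.10.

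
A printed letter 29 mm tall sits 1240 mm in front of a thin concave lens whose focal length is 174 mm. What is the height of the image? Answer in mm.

3.57 mm

For a concave lens, f = -174 mm.
1/d_i = 1/f − 1/d_o = 1/(-174.0) − 1/(1240) = -0.006554, so d_i = -152.6 mm.
m = −d_i/d_o = +0.1231.
|h_i| = |m|·h_o = 0.1231 × 29 = 3.57 mm. The image is virtual, upright and reduced, on the same side as the object.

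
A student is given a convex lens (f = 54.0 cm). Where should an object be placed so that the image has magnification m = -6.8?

m = −d_i/d_o ⇒ d_i = −m·d_o.
1/f = 1/d_o + 1/d_i = 1/d_o − 1/(m·d_o) = (1 − 1/m)/d_o, so d_o = f(1 − 1/m) = (54.00)(1 − 1/(-6.8)) = 61.9 cm.

61.9 cm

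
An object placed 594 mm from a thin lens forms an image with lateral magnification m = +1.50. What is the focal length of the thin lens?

f = 1780 mm (converging)

m = −d_i/d_o ⇒ d_i = −m·d_o = −(+1.50)·(594) = -891.0 mm.
1/f = 1/d_o + 1/d_i = 1/(594) + 1/(-891.0) = 0.0005612, so f = 1780 mm.
Since f is positive, the thin lens is converging.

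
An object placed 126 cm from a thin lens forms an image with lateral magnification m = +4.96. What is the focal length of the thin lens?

f = 158 cm (converging)

m = −d_i/d_o ⇒ d_i = −m·d_o = −(+4.96)·(126) = -625.0 cm.
1/f = 1/d_o + 1/d_i = 1/(126) + 1/(-625.0) = 0.006337, so f = 158 cm.
Since f is positive, the thin lens is converging.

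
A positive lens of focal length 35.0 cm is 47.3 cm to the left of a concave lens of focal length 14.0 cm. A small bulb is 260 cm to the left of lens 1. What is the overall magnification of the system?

m = -0.104

Lens 1: 1/d_i1 = 1/(35.0) − 1/(260) = 0.02473, so d_i1 = 40.44 cm; m₁ = −d_i1/d_o1 = -0.1555.
d_o2 = 47.3 − (40.44) = 6.860 cm.
f₂ = −14.0 cm (diverging).
Lens 2: 1/d_i2 = 1/(-14.0) − 1/(6.860) = -0.2172, so d_i2 = -4.604 cm; m₂ = −d_i2/d_o2 = +0.6711.
m = m₁·m₂ = (-0.1555)(+0.6711) = -0.104.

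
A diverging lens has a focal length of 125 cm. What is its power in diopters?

For a diverging lens, f = −125 cm.
f = -125 cm = -1.25 m.
P = 1/f = 1/(-1.25 m) = -0.800 D.

P = -0.800 D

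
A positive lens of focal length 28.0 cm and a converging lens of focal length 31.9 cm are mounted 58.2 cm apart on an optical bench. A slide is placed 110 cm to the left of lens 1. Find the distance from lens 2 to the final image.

Lens 1: 1/d_i1 = 1/f₁ − 1/d_o1 = 1/(28.0) − 1/(110) = 0.02662, so d_i1 = 37.56 cm.
The intermediate image is 37.56 cm to the right of lens 1, which is 58.2 − (37.56) = 20.64 cm to the left of lens 2, so d_o2 = +20.64 cm.
Lens 2: 1/d_i2 = 1/f₂ − 1/d_o2 = 1/(31.9) − 1/(20.64) = -0.01710, so d_i2 = -58.5 cm.
The final image is virtual, 58.5 cm to the left of lens 2 (overall magnification ≈ -0.97).

58.5 cm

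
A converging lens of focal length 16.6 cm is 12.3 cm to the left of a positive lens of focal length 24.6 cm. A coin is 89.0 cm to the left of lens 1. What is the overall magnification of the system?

m = -0.172

Lens 1: 1/d_i1 = 1/(16.6) − 1/(89.0) = 0.04901, so d_i1 = 20.41 cm; m₁ = −d_i1/d_o1 = -0.2293.
d_o2 = 12.3 − (20.41) = -8.110 cm (virtual object).
Lens 2: 1/d_i2 = 1/(24.6) − 1/(-8.110) = 0.1640, so d_i2 = 6.099 cm; m₂ = −d_i2/d_o2 = +0.7521.
m = m₁·m₂ = (-0.2293)(+0.7521) = -0.172.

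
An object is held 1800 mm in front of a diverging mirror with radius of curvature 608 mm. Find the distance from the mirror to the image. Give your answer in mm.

260 mm

f = R/2 = 608/2 = 304.0 mm; for a diverging mirror, f = -304.0 mm.
Mirror equation: 1/v = 1/f − 1/u = 1/(-304.0) − 1/(1800) = -0.003289 − 0.0005556 = -0.003845, so v = -260 mm.
The image is virtual, upright and reduced, behind the mirror.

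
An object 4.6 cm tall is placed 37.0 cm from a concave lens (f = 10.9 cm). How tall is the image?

1.05 cm

For a concave lens, f = -10.9 cm.
1/d_i = 1/f − 1/d_o = 1/(-10.90) − 1/(37.0) = -0.1188, so d_i = -8.420 cm.
m = −d_i/d_o = +0.2276.
|h_i| = |m|·h_o = 0.2276 × 4.6 = 1.05 cm. The image is virtual, upright and reduced, on the same side as the object.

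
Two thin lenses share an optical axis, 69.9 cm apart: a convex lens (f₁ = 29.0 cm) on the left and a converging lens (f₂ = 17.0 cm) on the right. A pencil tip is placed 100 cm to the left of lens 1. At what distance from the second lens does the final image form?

41.0 cm

Lens 1: 1/d_i1 = 1/f₁ − 1/d_o1 = 1/(29.0) − 1/(100) = 0.02448, so d_i1 = 40.85 cm.
The intermediate image is 40.85 cm to the right of lens 1, which is 69.9 − (40.85) = 29.05 cm to the left of lens 2, so d_o2 = +29.05 cm.
Lens 2: 1/d_i2 = 1/f₂ − 1/d_o2 = 1/(17.0) − 1/(29.05) = 0.02440, so d_i2 = 41.0 cm.
The final image is real, 41.0 cm to the right of lens 2 (overall magnification ≈ 0.58).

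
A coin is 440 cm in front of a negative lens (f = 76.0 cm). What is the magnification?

For a negative lens, f = -76.0 cm.
1/d_i = 1/f − 1/d_o = 1/(-76.00) − 1/(440) = -0.01543, so d_i = -64.81 cm.
m = −d_i/d_o = −(-64.81)/(440) = +0.147.
The image is virtual, upright and reduced, on the same side as the object.

m = +0.147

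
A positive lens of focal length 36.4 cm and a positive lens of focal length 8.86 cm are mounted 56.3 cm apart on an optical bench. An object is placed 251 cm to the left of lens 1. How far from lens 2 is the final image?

Lens 1: 1/d_i1 = 1/f₁ − 1/d_o1 = 1/(36.4) − 1/(251) = 0.02349, so d_i1 = 42.57 cm.
The intermediate image is 42.57 cm to the right of lens 1, which is 56.3 − (42.57) = 13.73 cm to the left of lens 2, so d_o2 = +13.73 cm.
Lens 2: 1/d_i2 = 1/f₂ − 1/d_o2 = 1/(8.86) − 1/(13.73) = 0.04003, so d_i2 = 25.0 cm.
The final image is real, 25.0 cm to the right of lens 2 (overall magnification ≈ 0.31).

25.0 cm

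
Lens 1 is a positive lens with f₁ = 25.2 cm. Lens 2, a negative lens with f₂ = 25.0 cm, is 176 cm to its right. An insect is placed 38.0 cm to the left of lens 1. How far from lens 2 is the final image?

Lens 1: 1/d_i1 = 1/f₁ − 1/d_o1 = 1/(25.2) − 1/(38.0) = 0.01337, so d_i1 = 74.81 cm.
The intermediate image is 74.81 cm to the right of lens 1, which is 176 − (74.81) = 101.2 cm to the left of lens 2, so d_o2 = +101.2 cm.
Lens 2 is diverging, so f₂ = −25.0 cm.
Lens 2: 1/d_i2 = 1/f₂ − 1/d_o2 = 1/(-25.0) − 1/(101.2) = -0.04988, so d_i2 = -20.0 cm.
The final image is virtual, 20.0 cm to the left of lens 2 (overall magnification ≈ -0.39).

20.0 cm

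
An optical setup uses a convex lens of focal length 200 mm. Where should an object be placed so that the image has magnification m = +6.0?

167 mm

m = −d_i/d_o ⇒ d_i = −m·d_o.
1/f = 1/d_o + 1/d_i = 1/d_o − 1/(m·d_o) = (1 − 1/m)/d_o, so d_o = f(1 − 1/m) = (200.0)(1 − 1/(+6.0)) = 167 mm.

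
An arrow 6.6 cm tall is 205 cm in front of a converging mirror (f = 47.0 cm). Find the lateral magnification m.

m = -0.297

1/d_i = 1/f − 1/d_o = 1/(47.00) − 1/(205) = 0.01640, so d_i = 60.98 cm.
m = −d_i/d_o = −(60.98)/(205) = -0.297.
The image is real, inverted and reduced, in front of the mirror.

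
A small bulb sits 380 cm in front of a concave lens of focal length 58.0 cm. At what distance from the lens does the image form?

For a concave lens, f = -58.0 cm.
Thin-lens equation: 1/v = 1/f − 1/u = 1/(-58.00) − 1/(380) = -0.01724 − 0.002632 = -0.01987, so v = -50.3 cm.
The image is virtual, upright and reduced, on the same side as the object.

50.3 cm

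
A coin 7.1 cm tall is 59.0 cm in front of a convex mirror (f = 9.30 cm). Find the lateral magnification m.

m = +0.136

For a convex mirror, f = -9.30 cm.
1/d_i = 1/f − 1/d_o = 1/(-9.300) − 1/(59.0) = -0.1245, so d_i = -8.034 cm.
m = −d_i/d_o = −(-8.034)/(59.0) = +0.136.
The image is virtual, upright and reduced, behind the mirror.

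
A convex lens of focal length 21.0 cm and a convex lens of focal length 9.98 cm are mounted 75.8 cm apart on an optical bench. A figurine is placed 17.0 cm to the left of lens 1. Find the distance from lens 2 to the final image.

Lens 1: 1/d_i1 = 1/f₁ − 1/d_o1 = 1/(21.0) − 1/(17.0) = -0.01120, so d_i1 = -89.25 cm.
The intermediate image is 89.25 cm to the left of lens 1 (virtual), which is 75.8 − (-89.25) = 165.1 cm to the left of lens 2, so d_o2 = +165.1 cm.
Lens 2: 1/d_i2 = 1/f₂ − 1/d_o2 = 1/(9.98) − 1/(165.1) = 0.09414, so d_i2 = 10.6 cm.
The final image is real, 10.6 cm to the right of lens 2 (overall magnification ≈ -0.34).

10.6 cm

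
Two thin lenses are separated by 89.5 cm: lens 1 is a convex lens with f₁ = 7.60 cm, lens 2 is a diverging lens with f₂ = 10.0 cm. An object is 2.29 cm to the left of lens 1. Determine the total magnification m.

Lens 1: 1/d_i1 = 1/(7.60) − 1/(2.29) = -0.3051, so d_i1 = -3.278 cm; m₁ = −d_i1/d_o1 = +1.431.
d_o2 = 89.5 − (-3.278) = 92.78 cm.
f₂ = −10.0 cm (diverging).
Lens 2: 1/d_i2 = 1/(-10.0) − 1/(92.78) = -0.1108, so d_i2 = -9.027 cm; m₂ = −d_i2/d_o2 = +0.09730.
m = m₁·m₂ = (+1.431)(+0.09730) = +0.139.

m = +0.139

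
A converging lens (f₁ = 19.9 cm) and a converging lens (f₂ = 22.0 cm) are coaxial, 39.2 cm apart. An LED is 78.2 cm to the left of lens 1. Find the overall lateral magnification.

m = -0.791

Lens 1: 1/d_i1 = 1/(19.9) − 1/(78.2) = 0.03746, so d_i1 = 26.69 cm; m₁ = −d_i1/d_o1 = -0.3413.
d_o2 = 39.2 − (26.69) = 12.51 cm.
Lens 2: 1/d_i2 = 1/(22.0) − 1/(12.51) = -0.03448, so d_i2 = -29.00 cm; m₂ = −d_i2/d_o2 = +2.318.
m = m₁·m₂ = (-0.3413)(+2.318) = -0.791.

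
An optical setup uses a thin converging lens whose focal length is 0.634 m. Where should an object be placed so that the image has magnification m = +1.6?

0.238 m

m = −d_i/d_o ⇒ d_i = −m·d_o.
1/f = 1/d_o + 1/d_i = 1/d_o − 1/(m·d_o) = (1 − 1/m)/d_o, so d_o = f(1 − 1/m) = (0.6340)(1 − 1/(+1.6)) = 0.238 m.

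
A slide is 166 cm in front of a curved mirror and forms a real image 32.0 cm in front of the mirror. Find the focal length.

f = 26.8 cm (concave)

Real image ⇒ d_i = +32.0 cm.
1/f = 1/d_o + 1/d_i = 1/(166) + 1/(32.0) = 0.03727, so f = 26.8 cm.
Since f is positive, the curved mirror is concave.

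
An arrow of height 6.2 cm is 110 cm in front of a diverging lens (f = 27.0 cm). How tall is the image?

1.22 cm

For a diverging lens, f = -27.0 cm.
1/d_i = 1/f − 1/d_o = 1/(-27.00) − 1/(110) = -0.04613, so d_i = -21.68 cm.
m = −d_i/d_o = +0.1971.
|h_i| = |m|·h_o = 0.1971 × 6.2 = 1.22 cm. The image is virtual, upright and reduced, on the same side as the object.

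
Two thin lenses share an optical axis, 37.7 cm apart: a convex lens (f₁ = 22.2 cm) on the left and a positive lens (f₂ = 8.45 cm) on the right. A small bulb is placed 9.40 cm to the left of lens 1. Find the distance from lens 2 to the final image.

Lens 1: 1/d_i1 = 1/f₁ − 1/d_o1 = 1/(22.2) − 1/(9.40) = -0.06134, so d_i1 = -16.30 cm.
The intermediate image is 16.30 cm to the left of lens 1 (virtual), which is 37.7 − (-16.30) = 54.00 cm to the left of lens 2, so d_o2 = +54.00 cm.
Lens 2: 1/d_i2 = 1/f₂ − 1/d_o2 = 1/(8.45) − 1/(54.00) = 0.09982, so d_i2 = 10.0 cm.
The final image is real, 10.0 cm to the right of lens 2 (overall magnification ≈ -0.32).

10.0 cm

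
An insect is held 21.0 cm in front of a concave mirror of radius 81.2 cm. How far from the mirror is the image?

43.5 cm

f = R/2 = 81.2/2 = 40.60 cm.
Mirror equation: 1/d_i = 1/f − 1/d_o = 1/(40.60) − 1/(21.0) = 0.02463 − 0.04762 = -0.02299, so d_i = -43.5 cm.
The image is virtual, upright and enlarged, behind the mirror.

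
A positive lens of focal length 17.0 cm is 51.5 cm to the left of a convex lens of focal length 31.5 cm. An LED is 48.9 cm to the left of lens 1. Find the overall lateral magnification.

m = -2.77

Lens 1: 1/d_i1 = 1/(17.0) − 1/(48.9) = 0.03837, so d_i1 = 26.06 cm; m₁ = −d_i1/d_o1 = -0.5329.
d_o2 = 51.5 − (26.06) = 25.44 cm.
Lens 2: 1/d_i2 = 1/(31.5) − 1/(25.44) = -0.007562, so d_i2 = -132.2 cm; m₂ = −d_i2/d_o2 = +5.198.
m = m₁·m₂ = (-0.5329)(+5.198) = -2.77.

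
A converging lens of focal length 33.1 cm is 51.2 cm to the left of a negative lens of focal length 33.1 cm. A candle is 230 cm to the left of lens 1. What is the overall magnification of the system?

Lens 1: 1/d_i1 = 1/(33.1) − 1/(230) = 0.02586, so d_i1 = 38.66 cm; m₁ = −d_i1/d_o1 = -0.1681.
d_o2 = 51.2 − (38.66) = 12.54 cm.
f₂ = −33.1 cm (diverging).
Lens 2: 1/d_i2 = 1/(-33.1) − 1/(12.54) = -0.1100, so d_i2 = -9.095 cm; m₂ = −d_i2/d_o2 = +0.7252.
m = m₁·m₂ = (-0.1681)(+0.7252) = -0.122.

m = -0.122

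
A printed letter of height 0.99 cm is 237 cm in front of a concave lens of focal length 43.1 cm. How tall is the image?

For a concave lens, f = -43.1 cm.
1/d_i = 1/f − 1/d_o = 1/(-43.10) − 1/(237) = -0.02742, so d_i = -36.47 cm.
m = −d_i/d_o = +0.1539.
|h_i| = |m|·h_o = 0.1539 × 0.99 = 0.152 cm. The image is virtual, upright and reduced, on the same side as the object.

0.152 cm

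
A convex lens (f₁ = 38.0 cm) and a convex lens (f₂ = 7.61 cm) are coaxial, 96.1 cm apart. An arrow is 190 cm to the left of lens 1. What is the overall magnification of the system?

Lens 1: 1/d_i1 = 1/(38.0) − 1/(190) = 0.02105, so d_i1 = 47.50 cm; m₁ = −d_i1/d_o1 = -0.2500.
d_o2 = 96.1 − (47.50) = 48.60 cm.
Lens 2: 1/d_i2 = 1/(7.61) − 1/(48.60) = 0.1108, so d_i2 = 9.023 cm; m₂ = −d_i2/d_o2 = -0.1857.
m = m₁·m₂ = (-0.2500)(-0.1857) = +0.0464.

m = +0.0464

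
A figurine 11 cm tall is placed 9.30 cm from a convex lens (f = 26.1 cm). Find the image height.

17.1 cm

1/d_i = 1/f − 1/d_o = 1/(26.10) − 1/(9.30) = -0.06921, so d_i = -14.45 cm.
m = −d_i/d_o = +1.554.
|h_i| = |m|·h_o = 1.554 × 11 = 17.1 cm. The image is virtual, upright and enlarged, on the same side as the object.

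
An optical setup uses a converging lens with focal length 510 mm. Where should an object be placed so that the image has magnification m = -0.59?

m = −d_i/d_o ⇒ d_i = −m·d_o.
1/f = 1/d_o + 1/d_i = 1/d_o − 1/(m·d_o) = (1 − 1/m)/d_o, so d_o = f(1 − 1/m) = (510.0)(1 − 1/(-0.59)) = 1370 mm.

1370 mm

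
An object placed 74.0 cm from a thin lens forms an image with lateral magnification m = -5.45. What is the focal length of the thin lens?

f = 62.5 cm (converging)

m = −d_i/d_o ⇒ d_i = −m·d_o = −(-5.45)·(74.0) = 403.3 cm.
1/f = 1/d_o + 1/d_i = 1/(74.0) + 1/(403.3) = 0.01599, so f = 62.5 cm.
Since f is positive, the thin lens is converging.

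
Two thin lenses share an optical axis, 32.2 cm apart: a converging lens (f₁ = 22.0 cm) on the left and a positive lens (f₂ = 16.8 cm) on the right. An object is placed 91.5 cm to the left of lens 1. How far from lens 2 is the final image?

4.01 cm

Lens 1: 1/d_i1 = 1/f₁ − 1/d_o1 = 1/(22.0) − 1/(91.5) = 0.03453, so d_i1 = 28.96 cm.
The intermediate image is 28.96 cm to the right of lens 1, which is 32.2 − (28.96) = 3.240 cm to the left of lens 2, so d_o2 = +3.240 cm.
Lens 2: 1/d_i2 = 1/f₂ − 1/d_o2 = 1/(16.8) − 1/(3.240) = -0.2491, so d_i2 = -4.01 cm.
The final image is virtual, 4.01 cm to the left of lens 2 (overall magnification ≈ -0.39).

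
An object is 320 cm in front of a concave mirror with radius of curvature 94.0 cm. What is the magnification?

f = R/2 = 94.0/2 = 47.00 cm.
1/d_i = 1/f − 1/d_o = 1/(47.00) − 1/(320) = 0.01815, so d_i = 55.09 cm.
m = −d_i/d_o = −(55.09)/(320) = -0.172.
The image is real, inverted and reduced, in front of the mirror.

m = -0.172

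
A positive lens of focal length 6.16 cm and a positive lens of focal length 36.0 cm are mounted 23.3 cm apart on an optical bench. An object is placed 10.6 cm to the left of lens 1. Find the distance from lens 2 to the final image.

11.3 cm

Lens 1: 1/d_i1 = 1/f₁ − 1/d_o1 = 1/(6.16) − 1/(10.6) = 0.06800, so d_i1 = 14.71 cm.
The intermediate image is 14.71 cm to the right of lens 1, which is 23.3 − (14.71) = 8.590 cm to the left of lens 2, so d_o2 = +8.590 cm.
Lens 2: 1/d_i2 = 1/f₂ − 1/d_o2 = 1/(36.0) − 1/(8.590) = -0.08864, so d_i2 = -11.3 cm.
The final image is virtual, 11.3 cm to the left of lens 2 (overall magnification ≈ -1.8).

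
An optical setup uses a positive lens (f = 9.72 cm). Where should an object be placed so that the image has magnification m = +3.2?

m = −d_i/d_o ⇒ d_i = −m·d_o.
1/f = 1/d_o + 1/d_i = 1/d_o − 1/(m·d_o) = (1 − 1/m)/d_o, so d_o = f(1 − 1/m) = (9.720)(1 − 1/(+3.2)) = 6.68 cm.

6.68 cm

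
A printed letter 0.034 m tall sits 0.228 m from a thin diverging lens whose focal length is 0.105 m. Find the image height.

0.0107 m

For a diverging lens, f = -0.105 m.
1/d_i = 1/f − 1/d_o = 1/(-0.1050) − 1/(0.228) = -13.91, so d_i = -0.07189 m.
m = −d_i/d_o = +0.3153.
|h_i| = |m|·h_o = 0.3153 × 0.034 = 0.0107 m. The image is virtual, upright and reduced, on the same side as the object.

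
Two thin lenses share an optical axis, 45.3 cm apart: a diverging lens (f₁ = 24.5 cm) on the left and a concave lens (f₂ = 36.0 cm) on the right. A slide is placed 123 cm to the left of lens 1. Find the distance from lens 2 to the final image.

Lens 1 is diverging, so f₁ = −24.5 cm.
Lens 1: 1/d_i1 = 1/f₁ − 1/d_o1 = 1/(-24.5) − 1/(123) = -0.04895, so d_i1 = -20.43 cm.
The intermediate image is 20.43 cm to the left of lens 1 (virtual), which is 45.3 − (-20.43) = 65.73 cm to the left of lens 2, so d_o2 = +65.73 cm.
Lens 2 is diverging, so f₂ = −36.0 cm.
Lens 2: 1/d_i2 = 1/f₂ − 1/d_o2 = 1/(-36.0) − 1/(65.73) = -0.04299, so d_i2 = -23.3 cm.
The final image is virtual, 23.3 cm to the left of lens 2 (overall magnification ≈ 0.059).

23.3 cm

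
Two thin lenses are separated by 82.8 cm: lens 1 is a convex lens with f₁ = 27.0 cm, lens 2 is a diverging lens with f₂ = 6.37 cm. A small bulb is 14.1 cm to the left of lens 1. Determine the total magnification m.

m = +0.112

Lens 1: 1/d_i1 = 1/(27.0) − 1/(14.1) = -0.03388, so d_i1 = -29.51 cm; m₁ = −d_i1/d_o1 = +2.093.
d_o2 = 82.8 − (-29.51) = 112.3 cm.
f₂ = −6.37 cm (diverging).
Lens 2: 1/d_i2 = 1/(-6.37) − 1/(112.3) = -0.1659, so d_i2 = -6.028 cm; m₂ = −d_i2/d_o2 = +0.05368.
m = m₁·m₂ = (+2.093)(+0.05368) = +0.112.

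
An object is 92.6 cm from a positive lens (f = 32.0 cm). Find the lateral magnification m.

1/d_i = 1/f − 1/d_o = 1/(32.00) − 1/(92.6) = 0.02045, so d_i = 48.90 cm.
m = −d_i/d_o = −(48.90)/(92.6) = -0.528.
The image is real, inverted and reduced, on the far side of the lens.

m = -0.528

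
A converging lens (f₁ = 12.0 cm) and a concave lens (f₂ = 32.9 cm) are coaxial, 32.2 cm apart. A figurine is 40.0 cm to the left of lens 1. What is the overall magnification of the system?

m = -0.294

Lens 1: 1/d_i1 = 1/(12.0) − 1/(40.0) = 0.05833, so d_i1 = 17.14 cm; m₁ = −d_i1/d_o1 = -0.4285.
d_o2 = 32.2 − (17.14) = 15.06 cm.
f₂ = −32.9 cm (diverging).
Lens 2: 1/d_i2 = 1/(-32.9) − 1/(15.06) = -0.09680, so d_i2 = -10.33 cm; m₂ = −d_i2/d_o2 = +0.6860.
m = m₁·m₂ = (-0.4285)(+0.6860) = -0.294.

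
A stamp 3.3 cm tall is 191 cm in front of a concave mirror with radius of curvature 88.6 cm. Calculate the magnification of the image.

m = -0.302

f = R/2 = 88.6/2 = 44.30 cm.
1/d_i = 1/f − 1/d_o = 1/(44.30) − 1/(191) = 0.01734, so d_i = 57.68 cm.
m = −d_i/d_o = −(57.68)/(191) = -0.302.
The image is real, inverted and reduced, in front of the mirror.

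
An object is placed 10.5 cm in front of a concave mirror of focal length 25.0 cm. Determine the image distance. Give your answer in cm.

18.1 cm

Mirror equation: 1/q = 1/f − 1/p = 1/(25.00) − 1/(10.5) = 0.04000 − 0.09524 = -0.05524, so q = -18.1 cm.
The image is virtual, upright and enlarged, behind the mirror.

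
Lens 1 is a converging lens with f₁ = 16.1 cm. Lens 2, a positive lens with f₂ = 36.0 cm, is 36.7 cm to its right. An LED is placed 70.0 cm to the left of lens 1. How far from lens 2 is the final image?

28.1 cm

Lens 1: 1/d_i1 = 1/f₁ − 1/d_o1 = 1/(16.1) − 1/(70.0) = 0.04783, so d_i1 = 20.91 cm.
The intermediate image is 20.91 cm to the right of lens 1, which is 36.7 − (20.91) = 15.79 cm to the left of lens 2, so d_o2 = +15.79 cm.
Lens 2: 1/d_i2 = 1/f₂ − 1/d_o2 = 1/(36.0) − 1/(15.79) = -0.03555, so d_i2 = -28.1 cm.
The final image is virtual, 28.1 cm to the left of lens 2 (overall magnification ≈ -0.53).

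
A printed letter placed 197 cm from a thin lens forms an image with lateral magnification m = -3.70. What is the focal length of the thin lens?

m = −d_i/d_o ⇒ d_i = −m·d_o = −(-3.70)·(197) = 728.9 cm.
1/f = 1/d_o + 1/d_i = 1/(197) + 1/(728.9) = 0.006448, so f = 155 cm.
Since f is positive, the thin lens is converging.

f = 155 cm (converging)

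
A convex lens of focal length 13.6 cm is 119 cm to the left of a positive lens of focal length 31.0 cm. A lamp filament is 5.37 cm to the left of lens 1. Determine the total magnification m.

Lens 1: 1/d_i1 = 1/(13.6) − 1/(5.37) = -0.1127, so d_i1 = -8.874 cm; m₁ = −d_i1/d_o1 = +1.653.
d_o2 = 119 − (-8.874) = 127.9 cm.
Lens 2: 1/d_i2 = 1/(31.0) − 1/(127.9) = 0.02444, so d_i2 = 40.92 cm; m₂ = −d_i2/d_o2 = -0.3199.
m = m₁·m₂ = (+1.653)(-0.3199) = -0.529.

m = -0.529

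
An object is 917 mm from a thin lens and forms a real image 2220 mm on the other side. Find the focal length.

f = 649 mm (converging)

Real image ⇒ d_i = +2220 mm.
1/f = 1/d_o + 1/d_i = 1/(917) + 1/(2220) = 0.001541, so f = 649 mm.
Since f is positive, the thin lens is converging.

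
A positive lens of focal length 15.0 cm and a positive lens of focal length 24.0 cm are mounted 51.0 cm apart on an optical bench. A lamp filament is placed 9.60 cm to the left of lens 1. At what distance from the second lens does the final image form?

34.7 cm

Lens 1: 1/d_i1 = 1/f₁ − 1/d_o1 = 1/(15.0) − 1/(9.60) = -0.03750, so d_i1 = -26.67 cm.
The intermediate image is 26.67 cm to the left of lens 1 (virtual), which is 51.0 − (-26.67) = 77.67 cm to the left of lens 2, so d_o2 = +77.67 cm.
Lens 2: 1/d_i2 = 1/f₂ − 1/d_o2 = 1/(24.0) − 1/(77.67) = 0.02879, so d_i2 = 34.7 cm.
The final image is real, 34.7 cm to the right of lens 2 (overall magnification ≈ -1.2).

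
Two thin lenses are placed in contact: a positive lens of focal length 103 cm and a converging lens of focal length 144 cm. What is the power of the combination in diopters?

P₁ = 1/f₁ = 1/(1.03 m) = +0.9709 D; P₂ = 1/f₂ = 1/(1.44 m) = +0.6944 D.
For thin lenses in contact, P = P₁ + P₂ = (+0.9709) + (+0.6944) = +1.67 D.

P = +1.67 D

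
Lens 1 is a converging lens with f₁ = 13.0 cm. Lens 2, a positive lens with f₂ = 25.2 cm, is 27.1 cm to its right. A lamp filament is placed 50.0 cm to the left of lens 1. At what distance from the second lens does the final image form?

Lens 1: 1/d_i1 = 1/f₁ − 1/d_o1 = 1/(13.0) − 1/(50.0) = 0.05692, so d_i1 = 17.57 cm.
The intermediate image is 17.57 cm to the right of lens 1, which is 27.1 − (17.57) = 9.530 cm to the left of lens 2, so d_o2 = +9.530 cm.
Lens 2: 1/d_i2 = 1/f₂ − 1/d_o2 = 1/(25.2) − 1/(9.530) = -0.06525, so d_i2 = -15.3 cm.
The final image is virtual, 15.3 cm to the left of lens 2 (overall magnification ≈ -0.57).

15.3 cm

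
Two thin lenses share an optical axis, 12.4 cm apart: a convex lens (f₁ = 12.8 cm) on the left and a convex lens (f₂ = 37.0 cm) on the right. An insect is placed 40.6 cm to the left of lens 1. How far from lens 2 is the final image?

Lens 1: 1/d_i1 = 1/f₁ − 1/d_o1 = 1/(12.8) − 1/(40.6) = 0.05349, so d_i1 = 18.69 cm.
The intermediate image is 18.69 cm to the right of lens 1, which lies 6.290 cm to the right of lens 2 — a virtual object — so d_o2 = −6.290 cm.
Lens 2: 1/d_i2 = 1/f₂ − 1/d_o2 = 1/(37.0) − 1/(-6.290) = 0.1860, so d_i2 = 5.38 cm.
The final image is real, 5.38 cm to the right of lens 2 (overall magnification ≈ -0.39).

5.38 cm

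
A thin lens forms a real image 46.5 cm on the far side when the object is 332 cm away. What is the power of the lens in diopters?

P = +2.45 D

d_i = +46.5 cm.
1/f = 1/d_o + 1/d_i = 1/(332) + 1/(46.5) = 0.02452 cm⁻¹.
f = 40.79 cm = 0.4079 m, so P = 1/f = +2.45 D.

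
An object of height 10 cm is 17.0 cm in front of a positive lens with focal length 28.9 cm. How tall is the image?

24.3 cm

1/d_i = 1/f − 1/d_o = 1/(28.90) − 1/(17.0) = -0.02422, so d_i = -41.29 cm.
m = −d_i/d_o = +2.429.
|h_i| = |m|·h_o = 2.429 × 10 = 24.3 cm. The image is virtual, upright and enlarged, on the same side as the object.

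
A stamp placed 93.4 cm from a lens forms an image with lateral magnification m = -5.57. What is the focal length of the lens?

m = −d_i/d_o ⇒ d_i = −m·d_o = −(-5.57)·(93.4) = 520.2 cm.
1/f = 1/d_o + 1/d_i = 1/(93.4) + 1/(520.2) = 0.01263, so f = 79.2 cm.
Since f is positive, the lens is converging.

f = 79.2 cm (converging)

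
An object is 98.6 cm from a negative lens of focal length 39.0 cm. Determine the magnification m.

For a negative lens, f = -39.0 cm.
1/d_i = 1/f − 1/d_o = 1/(-39.00) − 1/(98.6) = -0.03578, so d_i = -27.95 cm.
m = −d_i/d_o = −(-27.95)/(98.6) = +0.283.
The image is virtual, upright and reduced, on the same side as the object.

m = +0.283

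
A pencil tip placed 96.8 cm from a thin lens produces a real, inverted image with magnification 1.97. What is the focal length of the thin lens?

m = −d_i/d_o ⇒ d_i = −m·d_o = −(-1.97)·(96.8) = 190.7 cm.
1/f = 1/d_o + 1/d_i = 1/(96.8) + 1/(190.7) = 0.01557, so f = 64.2 cm.
Since f is positive, the thin lens is converging.

f = 64.2 cm (converging)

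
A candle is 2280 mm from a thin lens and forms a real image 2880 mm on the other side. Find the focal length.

Real image ⇒ d_i = +2880 mm.
1/f = 1/d_o + 1/d_i = 1/(2280) + 1/(2880) = 0.0007858, so f = 1270 mm.
Since f is positive, the thin lens is converging.

f = 1270 mm (converging)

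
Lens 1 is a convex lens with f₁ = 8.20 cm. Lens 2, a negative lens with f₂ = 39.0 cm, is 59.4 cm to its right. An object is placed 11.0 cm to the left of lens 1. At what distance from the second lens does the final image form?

16.0 cm

Lens 1: 1/d_i1 = 1/f₁ − 1/d_o1 = 1/(8.20) − 1/(11.0) = 0.03104, so d_i1 = 32.21 cm.
The intermediate image is 32.21 cm to the right of lens 1, which is 59.4 − (32.21) = 27.19 cm to the left of lens 2, so d_o2 = +27.19 cm.
Lens 2 is diverging, so f₂ = −39.0 cm.
Lens 2: 1/d_i2 = 1/f₂ − 1/d_o2 = 1/(-39.0) − 1/(27.19) = -0.06242, so d_i2 = -16.0 cm.
The final image is virtual, 16.0 cm to the left of lens 2 (overall magnification ≈ -1.7).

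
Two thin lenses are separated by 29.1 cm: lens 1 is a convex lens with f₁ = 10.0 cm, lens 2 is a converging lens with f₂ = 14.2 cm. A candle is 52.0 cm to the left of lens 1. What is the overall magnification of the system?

m = +1.34

Lens 1: 1/d_i1 = 1/(10.0) − 1/(52.0) = 0.08077, so d_i1 = 12.38 cm; m₁ = −d_i1/d_o1 = -0.2381.
d_o2 = 29.1 − (12.38) = 16.72 cm.
Lens 2: 1/d_i2 = 1/(14.2) − 1/(16.72) = 0.01061, so d_i2 = 94.22 cm; m₂ = −d_i2/d_o2 = -5.635.
m = m₁·m₂ = (-0.2381)(-5.635) = +1.34.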